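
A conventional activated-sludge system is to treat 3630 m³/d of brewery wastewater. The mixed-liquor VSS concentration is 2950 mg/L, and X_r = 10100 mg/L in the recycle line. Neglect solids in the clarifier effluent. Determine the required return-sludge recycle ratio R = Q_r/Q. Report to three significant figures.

R = Q_r/Q = X/(X_r − X) = 2950 / (10100 − 2950) = 0.4126.

R ≈ 0.413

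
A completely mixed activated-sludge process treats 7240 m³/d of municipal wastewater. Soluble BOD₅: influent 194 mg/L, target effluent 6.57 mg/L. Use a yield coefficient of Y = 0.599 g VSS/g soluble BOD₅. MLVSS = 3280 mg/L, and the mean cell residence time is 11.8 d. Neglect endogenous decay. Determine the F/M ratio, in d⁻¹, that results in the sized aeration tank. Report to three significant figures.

Biomass mass balance (decay neglected): V·X = Y·Q·(S₀ − S)·θ_c, so V = 0.599 × 7240 × (194 − 6.57) × 11.8 / 3280 = 2924 m³.
F/M = Q·S₀ / (V·X) = 7240 × 194 / (2924 × 3280) = 0.1464 g soluble BOD₅·(g VSS·d)⁻¹.

F/M ≈ 0.146 d⁻¹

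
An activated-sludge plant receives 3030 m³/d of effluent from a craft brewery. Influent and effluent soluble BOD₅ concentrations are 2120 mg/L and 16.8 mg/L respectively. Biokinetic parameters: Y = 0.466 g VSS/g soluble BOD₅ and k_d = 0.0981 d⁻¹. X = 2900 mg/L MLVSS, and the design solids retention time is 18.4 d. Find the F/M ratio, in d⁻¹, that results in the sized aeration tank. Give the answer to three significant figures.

Rearranging the biomass balance for a CMAS with decay, V = Y·Q·ΔS·θ_c / [X·(1+k_d θ_c)] = 0.466 × 3030 × (2120 − 16.8) × 18.4 / [2900 × (1 + 0.0981 × 18.4)] = 5.46×10^7 / 8135 = 6717 m³.
Food-to-microorganism ratio F/M = Q S₀ / (V X) = 3030 × 2120 / (6717 × 2900) = 0.3298 d⁻¹.

F/M ≈ 0.330 d⁻¹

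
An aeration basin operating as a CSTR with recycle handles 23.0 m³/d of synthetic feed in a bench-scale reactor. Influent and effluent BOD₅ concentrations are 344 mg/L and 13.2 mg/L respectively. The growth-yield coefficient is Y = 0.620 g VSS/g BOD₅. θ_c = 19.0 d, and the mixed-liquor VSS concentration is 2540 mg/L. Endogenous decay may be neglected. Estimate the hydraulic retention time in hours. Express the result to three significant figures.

With k_d = 0 the design equation reduces to V = Y Q (S₀−S) θ_c / X = 0.620 × 23.0 × (344 − 13.2) × 19.0 / 2540 = 35.29 m³.
Hydraulic retention time τ = V/Q = 35.29 / 23.0 = 1.534 d = 36.82 h.

τ ≈ 36.8 h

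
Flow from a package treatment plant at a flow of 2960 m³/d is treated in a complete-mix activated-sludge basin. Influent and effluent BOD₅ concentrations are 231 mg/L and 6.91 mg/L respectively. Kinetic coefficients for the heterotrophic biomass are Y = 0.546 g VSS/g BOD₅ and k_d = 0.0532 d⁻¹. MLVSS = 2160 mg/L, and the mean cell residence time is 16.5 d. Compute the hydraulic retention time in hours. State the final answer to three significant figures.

Steady-state biomass mass balance: V·X·(1 + k_d·θ_c) = Y·Q·(S₀ − S)·θ_c, so V = 0.546 × 2960 × (231 − 6.91) × 16.5 / [2160 × (1 + 0.0532 × 16.5)] = 5.98×10^6 / 4056 = 1473 m³.
HRT = V/Q = 1473 m³ / 2960 m³·d⁻¹ = 0.4977 d × 24 = 11.95 h.

τ ≈ 11.9 h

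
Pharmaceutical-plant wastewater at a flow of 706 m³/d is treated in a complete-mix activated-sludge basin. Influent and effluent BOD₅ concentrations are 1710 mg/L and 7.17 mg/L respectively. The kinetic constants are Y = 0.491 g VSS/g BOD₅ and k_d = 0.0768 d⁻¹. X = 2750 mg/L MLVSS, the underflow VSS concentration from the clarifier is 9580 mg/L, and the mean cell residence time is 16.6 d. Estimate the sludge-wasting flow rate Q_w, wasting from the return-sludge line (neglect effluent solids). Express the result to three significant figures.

Q_w ≈ 27.1 m³/d

From the SRT design equation V = Y Q (S₀−S) θ_c / [X (1 + k_d θ_c)] = 0.491 × 706 × (1710 − 7.17) × 16.6 / [2750 × (1 + 0.0768 × 16.6)] = 9.8×10^6 / 6256 = 1566 m³.
Wasting from the return line (neglecting effluent solids): Q_w = V·X / (θ_c·X_r) = 1566 × 2750 / (16.6 × 9580) = 27.09 m³/d.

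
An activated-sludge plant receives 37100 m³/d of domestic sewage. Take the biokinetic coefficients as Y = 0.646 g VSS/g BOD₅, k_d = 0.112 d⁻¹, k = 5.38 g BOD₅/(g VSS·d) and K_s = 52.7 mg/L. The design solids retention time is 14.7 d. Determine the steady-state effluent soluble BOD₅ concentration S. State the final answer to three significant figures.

For a completely mixed reactor with recycle the Lawrence–McCarty relation gives S = K_s·(1 + k_d·θ_c) / [θ_c·(Y·k − k_d) − 1] = 52.7 × (1 + 0.112 × 14.7) / [14.7 × (0.646 × 5.38 − 0.112) − 1] = 139.5 / 48.44 = 2.879 mg/L.

S ≈ 2.88 mg/L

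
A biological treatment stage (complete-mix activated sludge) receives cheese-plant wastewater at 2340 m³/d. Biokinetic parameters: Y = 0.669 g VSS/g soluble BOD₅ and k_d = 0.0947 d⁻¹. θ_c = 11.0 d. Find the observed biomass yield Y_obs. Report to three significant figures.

Y_obs ≈ 0.328 g VSS/g soluble BOD₅

Observed yield with endogenous decay: Y_obs = Y / (1 + k_d·θ_c) = 0.669 / (1 + 0.0947 × 11.0) = 0.669 / 2.042 = 0.3277 g VSS/g soluble BOD₅.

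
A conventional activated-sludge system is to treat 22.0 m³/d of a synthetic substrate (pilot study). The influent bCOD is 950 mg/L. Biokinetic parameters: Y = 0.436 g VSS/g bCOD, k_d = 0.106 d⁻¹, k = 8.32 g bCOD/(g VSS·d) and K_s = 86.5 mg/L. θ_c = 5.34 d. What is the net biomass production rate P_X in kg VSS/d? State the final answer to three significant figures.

P_X ≈ 5.77 kg VSS/d

For a completely mixed reactor with recycle the Lawrence–McCarty relation gives S = K_s·(1 + k_d·θ_c) / [θ_c·(Y·k − k_d) − 1] = 86.5 × (1 + 0.106 × 5.34) / [5.34 × (0.436 × 8.32 − 0.106) − 1] = 135.5 / 17.80 = 7.608 mg/L.
The observed yield is Y_obs = Y/(1 + k_d·θ_c) = 0.436 / (1 + 0.106 × 5.34) = 0.436 / 1.566 = 0.2784 g VSS per g bCOD removed.
Mass of bCOD removed per day: Q(S₀ − S) = 22.0 × 942.4 g/m³ = 20.73 kg/d.
Net biomass production P_X = Y_obs × Q·(S₀ − S) = 0.2784 × 20.73 = 5.772 kg VSS/d.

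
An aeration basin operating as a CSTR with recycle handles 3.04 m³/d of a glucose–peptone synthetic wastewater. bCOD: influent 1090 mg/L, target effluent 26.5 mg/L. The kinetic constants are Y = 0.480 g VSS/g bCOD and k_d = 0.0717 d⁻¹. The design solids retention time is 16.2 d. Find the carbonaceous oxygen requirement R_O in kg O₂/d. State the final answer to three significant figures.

R_O ≈ 2.21 kg O₂/d

Observed yield with endogenous decay: Y_obs = Y / (1 + k_d·θ_c) = 0.480 / (1 + 0.0717 × 16.2) = 0.480 / 2.162 = 0.2221 g VSS/g bCOD.
Mass of bCOD removed per day: Q(S₀ − S) = 3.04 × 1064 g/m³ = 3.233 kg/d.
P_X = Y_obs·Q·(S₀ − S) = 0.2221 × 3.233 = 0.7179 kg VSS/d.
R_O = Q·(S₀ − S) − 1.42·P_X = 3.233 − 1.42 × 0.7179 = 2.214 kg O₂/d.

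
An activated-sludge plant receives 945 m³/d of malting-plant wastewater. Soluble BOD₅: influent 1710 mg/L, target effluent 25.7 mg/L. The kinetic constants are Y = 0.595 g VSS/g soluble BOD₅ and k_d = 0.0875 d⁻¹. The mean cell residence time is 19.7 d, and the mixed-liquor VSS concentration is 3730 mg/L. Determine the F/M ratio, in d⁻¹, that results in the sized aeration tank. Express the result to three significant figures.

Steady-state biomass mass balance: V·X·(1 + k_d·θ_c) = Y·Q·(S₀ − S)·θ_c, so V = 0.595 × 945 × (1710 − 25.7) × 19.7 / [3730 × (1 + 0.0875 × 19.7)] = 1.87×10^7 / 10160 = 1836 m³.
Food-to-microorganism ratio F/M = Q S₀ / (V X) = 945 × 1710 / (1836 × 3730) = 0.2359 d⁻¹.

F/M ≈ 0.236 d⁻¹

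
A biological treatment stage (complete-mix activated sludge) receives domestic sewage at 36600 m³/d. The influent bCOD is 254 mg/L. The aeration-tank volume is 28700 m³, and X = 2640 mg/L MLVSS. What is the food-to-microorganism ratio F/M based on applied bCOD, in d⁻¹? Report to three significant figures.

F/M ≈ 0.123 d⁻¹

Food-to-microorganism ratio F/M = Q S₀ / (V X) = 36600 × 254 / (28700 × 2640) = 0.1227 d⁻¹.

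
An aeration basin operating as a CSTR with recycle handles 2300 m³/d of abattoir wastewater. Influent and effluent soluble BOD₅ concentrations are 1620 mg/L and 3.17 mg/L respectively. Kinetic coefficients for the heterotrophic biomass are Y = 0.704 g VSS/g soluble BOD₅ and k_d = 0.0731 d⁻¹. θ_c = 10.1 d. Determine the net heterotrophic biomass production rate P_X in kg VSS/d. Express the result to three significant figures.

Correct the yield for decay: Y_obs = Y/(1 + k_d θ_c) = 0.704 / (1 + 0.0731 × 10.1) = 0.704 / 1.738 = 0.4050.
Q·(S₀ − S) = 2300 × (1620 − 3.17) × 10⁻³ = 3719 kg/d removed.
So the net sludge growth is P_X = 0.4050 × 3719 = 1506 kg VSS/d.

P_X ≈ 1510 kg VSS/d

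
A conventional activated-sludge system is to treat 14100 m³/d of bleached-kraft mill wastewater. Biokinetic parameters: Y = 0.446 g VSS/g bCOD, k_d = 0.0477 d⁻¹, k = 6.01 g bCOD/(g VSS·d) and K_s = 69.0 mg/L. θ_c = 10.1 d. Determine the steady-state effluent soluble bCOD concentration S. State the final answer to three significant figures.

Effluent substrate depends only on kinetics and SRT: S = K_s(1 + k_d θ_c) / [θ_c(Yk − k_d) − 1] = 69.0 × (1 + 0.0477 × 10.1) / [10.1 × (0.446 × 6.01 − 0.0477) − 1] = 102.2 / 25.59 = 3.995 mg/L.

S ≈ 4.00 mg/L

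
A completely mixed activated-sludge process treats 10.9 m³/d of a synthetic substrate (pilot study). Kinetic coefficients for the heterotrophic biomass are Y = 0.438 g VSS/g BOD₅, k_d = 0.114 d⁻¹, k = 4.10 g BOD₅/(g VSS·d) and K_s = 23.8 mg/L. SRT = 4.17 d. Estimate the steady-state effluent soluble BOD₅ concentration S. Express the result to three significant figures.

S ≈ 5.84 mg/L

For a completely mixed reactor with recycle the Lawrence–McCarty relation gives S = K_s·(1 + k_d·θ_c) / [θ_c·(Y·k − k_d) − 1] = 23.8 × (1 + 0.114 × 4.17) / [4.17 × (0.438 × 4.10 − 0.114) − 1] = 35.11 / 6.013 = 5.840 mg/L.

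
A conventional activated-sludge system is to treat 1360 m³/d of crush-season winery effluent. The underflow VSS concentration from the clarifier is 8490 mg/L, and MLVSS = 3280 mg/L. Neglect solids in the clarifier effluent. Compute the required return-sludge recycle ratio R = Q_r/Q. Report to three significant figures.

R ≈ 0.630

Mass balance around the secondary clarifier (neglecting effluent solids): R = X / (X_r − X) = 3280 / (8490 − 3280) = 0.6296.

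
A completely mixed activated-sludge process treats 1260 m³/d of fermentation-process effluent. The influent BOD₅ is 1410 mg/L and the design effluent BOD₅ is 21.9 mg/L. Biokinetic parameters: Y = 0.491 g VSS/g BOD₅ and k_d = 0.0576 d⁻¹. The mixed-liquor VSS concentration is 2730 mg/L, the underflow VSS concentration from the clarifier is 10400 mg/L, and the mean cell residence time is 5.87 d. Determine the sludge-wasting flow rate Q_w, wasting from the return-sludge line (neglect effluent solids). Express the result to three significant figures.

From the SRT design equation V = Y Q (S₀−S) θ_c / [X (1 + k_d θ_c)] = 0.491 × 1260 × (1410 − 21.9) × 5.87 / [2730 × (1 + 0.0576 × 5.87)] = 5.04×10^6 / 3653 = 1380 m³.
Q_w = (V·X)/(θ_c X_r) = 1380 × 2730 / (5.87 × 10400) = 61.71 m³/d.

Q_w ≈ 61.7 m³/d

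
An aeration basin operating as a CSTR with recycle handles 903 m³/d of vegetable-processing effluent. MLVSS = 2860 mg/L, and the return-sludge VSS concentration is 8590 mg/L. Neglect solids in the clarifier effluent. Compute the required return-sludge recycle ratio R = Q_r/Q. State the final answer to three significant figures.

R ≈ 0.499

Mass balance around the secondary clarifier (neglecting effluent solids): R = X / (X_r − X) = 2860 / (8590 − 2860) = 0.4991.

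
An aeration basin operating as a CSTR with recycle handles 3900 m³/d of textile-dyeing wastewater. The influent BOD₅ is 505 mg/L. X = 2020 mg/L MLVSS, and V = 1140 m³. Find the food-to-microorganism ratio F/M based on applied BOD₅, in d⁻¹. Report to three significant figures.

F/M ≈ 0.855 d⁻¹

F/M = Q·S₀ / (V·X) = 3900 × 505 / (1140 × 2020) = 0.8553 g BOD₅·(g VSS·d)⁻¹.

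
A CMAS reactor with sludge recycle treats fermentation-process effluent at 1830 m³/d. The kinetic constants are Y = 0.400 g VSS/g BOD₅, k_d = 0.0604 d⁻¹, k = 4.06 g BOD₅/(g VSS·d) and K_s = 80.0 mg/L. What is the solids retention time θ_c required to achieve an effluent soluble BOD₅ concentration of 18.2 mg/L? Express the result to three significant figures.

Specific growth rate at S = 18.2 mg/L: μ = YkS/(K_s+S) = 0.400·4.06·18.2/(80.0+18.2) = 0.3010 d⁻¹.
1/θ_c = 0.3010 − 0.0604 = 0.2406 d⁻¹, so θ_c = 4.157 d.

θ_c ≈ 4.16 d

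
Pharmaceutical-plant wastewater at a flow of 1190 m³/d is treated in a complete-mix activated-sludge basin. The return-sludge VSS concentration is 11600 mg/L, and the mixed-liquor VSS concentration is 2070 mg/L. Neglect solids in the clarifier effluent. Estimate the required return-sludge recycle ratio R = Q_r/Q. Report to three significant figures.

Solids balance on the clarifier gives (1+R)X = R·X_r, so R = X/(X_r − X) = 2070 / (11600 − 2070) = 0.2172.

R ≈ 0.217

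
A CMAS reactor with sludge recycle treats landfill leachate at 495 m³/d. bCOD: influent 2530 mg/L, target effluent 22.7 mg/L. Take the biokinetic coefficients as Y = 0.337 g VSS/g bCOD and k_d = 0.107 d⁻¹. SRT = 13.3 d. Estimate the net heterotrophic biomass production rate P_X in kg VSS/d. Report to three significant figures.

The observed yield is Y_obs = Y/(1 + k_d·θ_c) = 0.337 / (1 + 0.107 × 13.3) = 0.337 / 2.423 = 0.1391 g VSS per g bCOD removed.
ΔS = 2530 − 22.7 = 2507 mg/L, so the substrate removal rate is 495 × 2507/1000 = 1241 kg bCOD/d.
So the net sludge growth is P_X = 0.1391 × 1241 = 172.6 kg VSS/d.

P_X ≈ 173 kg VSS/d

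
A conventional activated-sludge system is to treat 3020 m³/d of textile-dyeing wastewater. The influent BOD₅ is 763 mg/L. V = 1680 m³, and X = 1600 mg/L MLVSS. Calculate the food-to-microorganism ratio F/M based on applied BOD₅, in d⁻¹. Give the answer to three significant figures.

F/M = applied load / biomass = Q·S₀/(V·X) = 3020 × 763 / (1680 × 1600) = 0.8572 d⁻¹.

F/M ≈ 0.857 d⁻¹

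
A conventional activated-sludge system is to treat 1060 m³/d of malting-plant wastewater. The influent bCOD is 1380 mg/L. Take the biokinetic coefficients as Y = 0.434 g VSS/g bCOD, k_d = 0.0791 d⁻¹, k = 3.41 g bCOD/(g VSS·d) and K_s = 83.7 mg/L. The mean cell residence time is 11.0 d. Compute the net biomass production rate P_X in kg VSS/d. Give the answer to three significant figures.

P_X ≈ 337 kg VSS/d

Effluent substrate depends only on kinetics and SRT: S = K_s(1 + k_d θ_c) / [θ_c(Yk − k_d) − 1] = 83.7 × (1 + 0.0791 × 11.0) / [11.0 × (0.434 × 3.41 − 0.0791) − 1] = 156.5 / 14.41 = 10.86 mg/L.
The observed yield is Y_obs = Y/(1 + k_d·θ_c) = 0.434 / (1 + 0.0791 × 11.0) = 0.434 / 1.870 = 0.2321 g VSS per g bCOD removed.
Mass of bCOD removed per day: Q(S₀ − S) = 1060 × 1369 g/m³ = 1451 kg/d.
Biomass produced: P_X = Y_obs·Q·ΔS = 0.2321 × 1451 ≈ 336.8 kg VSS/d.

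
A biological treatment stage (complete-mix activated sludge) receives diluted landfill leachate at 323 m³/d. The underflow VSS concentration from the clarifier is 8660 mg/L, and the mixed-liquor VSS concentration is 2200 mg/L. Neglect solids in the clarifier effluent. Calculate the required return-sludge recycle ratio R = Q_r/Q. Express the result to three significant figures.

R ≈ 0.341

Mass balance around the secondary clarifier (neglecting effluent solids): R = X / (X_r − X) = 2200 / (8660 − 2200) = 0.3406.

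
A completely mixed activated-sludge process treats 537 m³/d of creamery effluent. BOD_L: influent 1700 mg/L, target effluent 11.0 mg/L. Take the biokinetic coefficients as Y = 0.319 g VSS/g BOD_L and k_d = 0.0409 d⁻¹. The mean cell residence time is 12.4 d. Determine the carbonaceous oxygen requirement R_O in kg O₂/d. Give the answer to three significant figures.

R_O ≈ 634 kg O₂/d

Correct the yield for decay: Y_obs = Y/(1 + k_d θ_c) = 0.319 / (1 + 0.0409 × 12.4) = 0.319 / 1.507 = 0.2117.
Mass of BOD_L removed per day: Q(S₀ − S) = 537 × 1689 g/m³ = 907.0 kg/d.
Biomass synthesised: P_X = Y_obs × 907.0 = 192.0 kg VSS/d.
R_O = Q·ΔS − 1.42 P_X = 907.0 − 272.6 = 634.4 kg O₂/d.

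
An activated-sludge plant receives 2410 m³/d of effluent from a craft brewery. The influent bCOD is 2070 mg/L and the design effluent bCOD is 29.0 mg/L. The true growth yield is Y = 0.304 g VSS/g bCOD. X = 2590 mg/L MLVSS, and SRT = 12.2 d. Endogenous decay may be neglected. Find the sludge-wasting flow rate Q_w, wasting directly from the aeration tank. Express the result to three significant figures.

Q_w ≈ 577 m³/d

With k_d = 0 the design equation reduces to V = Y Q (S₀−S) θ_c / X = 0.304 × 2410 × (2070 − 29.0) × 12.2 / 2590 = 7044 m³.
With mixed-liquor wasting, θ_c = V/Q_w, so Q_w = V/θ_c = 7044/12.2 = 577.3 m³/d.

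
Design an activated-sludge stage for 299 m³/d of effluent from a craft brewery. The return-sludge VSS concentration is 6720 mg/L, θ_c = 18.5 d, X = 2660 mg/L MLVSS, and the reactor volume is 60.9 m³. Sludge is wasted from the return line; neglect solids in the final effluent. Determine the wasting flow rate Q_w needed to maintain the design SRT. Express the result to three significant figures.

Q_w = (V·X)/(θ_c X_r) = 60.90 × 2660 / (18.5 × 6720) = 1.303 m³/d.

Q_w ≈ 1.30 m³/d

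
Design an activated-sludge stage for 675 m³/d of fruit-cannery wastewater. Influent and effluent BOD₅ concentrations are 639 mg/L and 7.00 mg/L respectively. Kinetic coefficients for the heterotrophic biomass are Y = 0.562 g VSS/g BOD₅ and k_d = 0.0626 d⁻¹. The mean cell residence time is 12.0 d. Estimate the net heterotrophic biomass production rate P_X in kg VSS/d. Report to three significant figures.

Correct the yield for decay: Y_obs = Y/(1 + k_d θ_c) = 0.562 / (1 + 0.0626 × 12.0) = 0.562 / 1.751 = 0.3209.
Q·(S₀ − S) = 675 × (639 − 7.00) × 10⁻³ = 426.6 kg/d removed.
Net biomass production P_X = Y_obs × Q·(S₀ − S) = 0.3209 × 426.6 = 136.9 kg VSS/d.

P_X ≈ 137 kg VSS/d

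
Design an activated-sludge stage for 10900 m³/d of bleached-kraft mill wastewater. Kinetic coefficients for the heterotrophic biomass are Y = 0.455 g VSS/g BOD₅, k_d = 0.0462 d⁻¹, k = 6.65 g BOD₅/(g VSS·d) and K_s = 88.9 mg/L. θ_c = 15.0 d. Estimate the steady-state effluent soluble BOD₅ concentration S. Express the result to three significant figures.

S ≈ 3.44 mg/L

Effluent substrate depends only on kinetics and SRT: S = K_s(1 + k_d θ_c) / [θ_c(Yk − k_d) − 1] = 88.9 × (1 + 0.0462 × 15.0) / [15.0 × (0.455 × 6.65 − 0.0462) − 1] = 150.5 / 43.69 = 3.445 mg/L.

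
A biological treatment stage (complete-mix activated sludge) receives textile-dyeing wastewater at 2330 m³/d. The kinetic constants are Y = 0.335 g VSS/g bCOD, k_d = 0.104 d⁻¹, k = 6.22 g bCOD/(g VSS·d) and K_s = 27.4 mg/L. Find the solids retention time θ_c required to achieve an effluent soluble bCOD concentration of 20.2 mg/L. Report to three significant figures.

Specific growth rate at S = 20.2 mg/L: μ = YkS/(K_s+S) = 0.335·6.22·20.2/(27.4+20.2) = 0.8843 d⁻¹.
θ_c = 1/(μ − k_d) = 1/(0.8843 − 0.104) = 1/0.7803 = 1.282 d.

θ_c ≈ 1.28 d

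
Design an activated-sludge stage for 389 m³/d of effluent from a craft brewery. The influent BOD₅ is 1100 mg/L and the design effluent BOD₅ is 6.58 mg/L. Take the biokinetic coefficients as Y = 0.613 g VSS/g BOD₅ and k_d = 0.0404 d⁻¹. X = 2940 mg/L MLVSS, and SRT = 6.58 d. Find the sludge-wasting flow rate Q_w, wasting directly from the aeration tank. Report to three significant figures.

Q_w ≈ 70.1 m³/d

From the SRT design equation V = Y Q (S₀−S) θ_c / [X (1 + k_d θ_c)] = 0.613 × 389 × (1100 − 6.58) × 6.58 / [2940 × (1 + 0.0404 × 6.58)] = 1.72×10^6 / 3722 = 461.0 m³.
For wasting at MLVSS concentration, Q_w = V/θ_c = 461.0/6.58 = 70.06 m³/d.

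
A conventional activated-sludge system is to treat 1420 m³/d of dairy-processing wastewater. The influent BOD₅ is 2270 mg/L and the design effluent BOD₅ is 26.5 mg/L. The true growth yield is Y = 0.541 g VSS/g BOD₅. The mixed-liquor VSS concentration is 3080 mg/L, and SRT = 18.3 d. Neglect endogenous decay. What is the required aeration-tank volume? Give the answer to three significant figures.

With k_d = 0 the design equation reduces to V = Y Q (S₀−S) θ_c / X = 0.541 × 1420 × (2270 − 26.5) × 18.3 / 3080 = 10240 m³.

V ≈ 10200 m³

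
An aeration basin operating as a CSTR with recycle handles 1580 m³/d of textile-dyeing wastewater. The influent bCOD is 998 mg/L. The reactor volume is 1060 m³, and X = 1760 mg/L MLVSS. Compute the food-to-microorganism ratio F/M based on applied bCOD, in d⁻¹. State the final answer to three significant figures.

Food-to-microorganism ratio F/M = Q S₀ / (V X) = 1580 × 998 / (1060 × 1760) = 0.8452 d⁻¹.

F/M ≈ 0.845 d⁻¹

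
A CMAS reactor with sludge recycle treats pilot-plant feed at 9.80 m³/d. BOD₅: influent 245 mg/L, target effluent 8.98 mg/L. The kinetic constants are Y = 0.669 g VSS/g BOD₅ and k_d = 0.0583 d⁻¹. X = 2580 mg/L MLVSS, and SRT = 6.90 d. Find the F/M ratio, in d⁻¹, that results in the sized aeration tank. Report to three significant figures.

Rearranging the biomass balance for a CMAS with decay, V = Y·Q·ΔS·θ_c / [X·(1+k_d θ_c)] = 0.669 × 9.80 × (245 − 8.98) × 6.90 / [2580 × (1 + 0.0583 × 6.90)] = 1.07×10^4 / 3618 = 2.951 m³.
F/M = applied load / biomass = Q·S₀/(V·X) = 9.80 × 245 / (2.951 × 2580) = 0.3153 d⁻¹.

F/M ≈ 0.315 d⁻¹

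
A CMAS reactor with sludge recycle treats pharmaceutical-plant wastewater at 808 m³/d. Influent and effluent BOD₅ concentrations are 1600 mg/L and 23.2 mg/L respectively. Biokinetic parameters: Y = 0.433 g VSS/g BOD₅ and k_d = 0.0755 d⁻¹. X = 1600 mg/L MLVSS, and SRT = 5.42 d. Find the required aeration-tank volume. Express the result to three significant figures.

V ≈ 1330 m³

Steady-state biomass mass balance: V·X·(1 + k_d·θ_c) = Y·Q·(S₀ − S)·θ_c, so V = 0.433 × 808 × (1600 − 23.2) × 5.42 / [1600 × (1 + 0.0755 × 5.42)] = 2.99×10^6 / 2255 = 1326 m³.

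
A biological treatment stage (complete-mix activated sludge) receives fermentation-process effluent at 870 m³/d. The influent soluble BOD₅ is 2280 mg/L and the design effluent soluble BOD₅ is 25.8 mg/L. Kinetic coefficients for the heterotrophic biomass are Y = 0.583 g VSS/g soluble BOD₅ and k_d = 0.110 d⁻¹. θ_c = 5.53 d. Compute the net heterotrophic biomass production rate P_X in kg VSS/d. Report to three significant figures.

Observed yield with endogenous decay: Y_obs = Y / (1 + k_d·θ_c) = 0.583 / (1 + 0.110 × 5.53) = 0.583 / 1.608 = 0.3625 g VSS/g soluble BOD₅.
Mass of soluble BOD₅ removed per day: Q(S₀ − S) = 870 × 2254 g/m³ = 1961 kg/d.
So the net sludge growth is P_X = 0.3625 × 1961 = 710.9 kg VSS/d.

P_X ≈ 711 kg VSS/d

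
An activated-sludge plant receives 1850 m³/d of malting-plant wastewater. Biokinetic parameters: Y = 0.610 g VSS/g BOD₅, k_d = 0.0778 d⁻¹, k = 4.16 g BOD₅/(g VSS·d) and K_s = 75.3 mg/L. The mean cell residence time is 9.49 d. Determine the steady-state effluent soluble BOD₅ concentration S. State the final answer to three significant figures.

S ≈ 5.86 mg/L

For a completely mixed reactor with recycle the Lawrence–McCarty relation gives S = K_s·(1 + k_d·θ_c) / [θ_c·(Y·k − k_d) − 1] = 75.3 × (1 + 0.0778 × 9.49) / [9.49 × (0.610 × 4.16 − 0.0778) − 1] = 130.9 / 22.34 = 5.858 mg/L.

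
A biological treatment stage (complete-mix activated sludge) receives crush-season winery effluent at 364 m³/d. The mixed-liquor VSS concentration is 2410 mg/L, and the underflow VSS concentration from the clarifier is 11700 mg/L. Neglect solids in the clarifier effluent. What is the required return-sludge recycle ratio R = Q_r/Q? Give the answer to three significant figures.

R ≈ 0.259

Mass balance around the secondary clarifier (neglecting effluent solids): R = X / (X_r − X) = 2410 / (11700 − 2410) = 0.2594.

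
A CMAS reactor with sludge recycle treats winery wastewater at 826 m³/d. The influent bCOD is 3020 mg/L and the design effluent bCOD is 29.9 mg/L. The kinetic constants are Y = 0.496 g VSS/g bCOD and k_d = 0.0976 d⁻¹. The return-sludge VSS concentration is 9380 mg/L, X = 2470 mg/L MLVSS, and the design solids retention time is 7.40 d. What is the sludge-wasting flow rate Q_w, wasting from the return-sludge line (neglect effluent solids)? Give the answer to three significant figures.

Q_w ≈ 75.8 m³/d

Steady-state biomass mass balance: V·X·(1 + k_d·θ_c) = Y·Q·(S₀ − S)·θ_c, so V = 0.496 × 826 × (3020 − 29.9) × 7.40 / [2470 × (1 + 0.0976 × 7.40)] = 9.07×10^6 / 4254 = 2131 m³.
Wasting from the return line (neglecting effluent solids): Q_w = V·X / (θ_c·X_r) = 2131 × 2470 / (7.40 × 9380) = 75.83 m³/d.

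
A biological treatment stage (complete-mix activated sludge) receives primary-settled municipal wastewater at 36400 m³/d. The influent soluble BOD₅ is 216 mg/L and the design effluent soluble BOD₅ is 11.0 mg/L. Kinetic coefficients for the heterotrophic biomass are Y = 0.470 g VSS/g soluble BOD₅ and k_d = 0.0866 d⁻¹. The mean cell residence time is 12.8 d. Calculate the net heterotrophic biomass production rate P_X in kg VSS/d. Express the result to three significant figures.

Correct the yield for decay: Y_obs = Y/(1 + k_d θ_c) = 0.470 / (1 + 0.0866 × 12.8) = 0.470 / 2.108 = 0.2229.
Substrate removed = Q·(S₀ − S) = 36400 m³/d × (216 − 11.0) g/m³ = 7.46×10^6 g/d = 7462 kg/d.
Biomass produced: P_X = Y_obs·Q·ΔS = 0.2229 × 7462 ≈ 1663 kg VSS/d.

P_X ≈ 1660 kg VSS/d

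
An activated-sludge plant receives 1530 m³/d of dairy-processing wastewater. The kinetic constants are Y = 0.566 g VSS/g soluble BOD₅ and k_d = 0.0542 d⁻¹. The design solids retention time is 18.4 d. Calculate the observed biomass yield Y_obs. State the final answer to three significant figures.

Y_obs ≈ 0.283 g VSS/g soluble BOD₅

Y_obs = Y / (1 + k_d θ_c) = 0.566 / (1 + 0.0542 × 18.4) = 0.566 / 1.997 = 0.2834.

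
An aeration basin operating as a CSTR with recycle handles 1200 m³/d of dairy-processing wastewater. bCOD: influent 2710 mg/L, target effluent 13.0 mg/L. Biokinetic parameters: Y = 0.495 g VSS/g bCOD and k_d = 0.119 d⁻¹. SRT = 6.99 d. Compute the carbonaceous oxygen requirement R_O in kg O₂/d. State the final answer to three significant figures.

R_O ≈ 1990 kg O₂/d

Observed yield with endogenous decay: Y_obs = Y / (1 + k_d·θ_c) = 0.495 / (1 + 0.119 × 6.99) = 0.495 / 1.832 = 0.2702 g VSS/g bCOD.
ΔS = 2710 − 13.0 = 2697 mg/L, so the substrate removal rate is 1200 × 2697/1000 = 3236 kg bCOD/d.
Net sludge production P_X = 0.2702 × 3236 = 874.6 kg VSS/d.
R_O = Q·ΔS − 1.42 P_X = 3236 − 1242 = 1995 kg O₂/d.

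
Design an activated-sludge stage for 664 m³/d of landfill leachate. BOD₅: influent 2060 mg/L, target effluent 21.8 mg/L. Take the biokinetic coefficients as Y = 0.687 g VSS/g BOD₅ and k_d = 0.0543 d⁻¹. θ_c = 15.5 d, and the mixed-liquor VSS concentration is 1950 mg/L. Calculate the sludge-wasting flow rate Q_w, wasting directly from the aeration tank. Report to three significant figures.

Q_w ≈ 259 m³/d

Rearranging the biomass balance for a CMAS with decay, V = Y·Q·ΔS·θ_c / [X·(1+k_d θ_c)] = 0.687 × 664 × (2060 − 21.8) × 15.5 / [1950 × (1 + 0.0543 × 15.5)] = 1.44×10^7 / 3591 = 4013 m³.
With mixed-liquor wasting, θ_c = V/Q_w, so Q_w = V/θ_c = 4013/15.5 = 258.9 m³/d.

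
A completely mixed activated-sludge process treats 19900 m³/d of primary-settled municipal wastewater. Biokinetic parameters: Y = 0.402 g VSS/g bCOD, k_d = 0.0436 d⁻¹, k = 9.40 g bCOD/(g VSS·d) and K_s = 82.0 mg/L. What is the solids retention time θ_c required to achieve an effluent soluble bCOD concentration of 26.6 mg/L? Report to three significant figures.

Specific growth rate at S = 26.6 mg/L: μ = YkS/(K_s+S) = 0.402·9.40·26.6/(82.0+26.6) = 0.9256 d⁻¹.
Then 1/θ_c = μ − k_d = 0.9256 − 0.0436 = 0.8820 d⁻¹, giving θ_c = 1.134 d.

θ_c ≈ 1.13 d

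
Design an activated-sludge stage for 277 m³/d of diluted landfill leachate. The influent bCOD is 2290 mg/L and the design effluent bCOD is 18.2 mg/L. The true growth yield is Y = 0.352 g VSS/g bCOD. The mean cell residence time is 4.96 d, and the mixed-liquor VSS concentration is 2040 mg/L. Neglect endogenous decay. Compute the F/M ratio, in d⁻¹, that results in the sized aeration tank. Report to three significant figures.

With k_d = 0 the design equation reduces to V = Y Q (S₀−S) θ_c / X = 0.352 × 277 × (2290 − 18.2) × 4.96 / 2040 = 538.6 m³.
Food-to-microorganism ratio F/M = Q S₀ / (V X) = 277 × 2290 / (538.6 × 2040) = 0.5774 d⁻¹.

F/M ≈ 0.577 d⁻¹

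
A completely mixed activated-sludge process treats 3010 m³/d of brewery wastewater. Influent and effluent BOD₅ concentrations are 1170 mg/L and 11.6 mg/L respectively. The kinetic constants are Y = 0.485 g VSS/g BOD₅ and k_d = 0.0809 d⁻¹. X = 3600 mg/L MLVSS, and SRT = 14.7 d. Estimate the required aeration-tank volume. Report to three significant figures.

V ≈ 3150 m³

From the SRT design equation V = Y Q (S₀−S) θ_c / [X (1 + k_d θ_c)] = 0.485 × 3010 × (1170 − 11.6) × 14.7 / [3600 × (1 + 0.0809 × 14.7)] = 2.49×10^7 / 7881 = 3154 m³.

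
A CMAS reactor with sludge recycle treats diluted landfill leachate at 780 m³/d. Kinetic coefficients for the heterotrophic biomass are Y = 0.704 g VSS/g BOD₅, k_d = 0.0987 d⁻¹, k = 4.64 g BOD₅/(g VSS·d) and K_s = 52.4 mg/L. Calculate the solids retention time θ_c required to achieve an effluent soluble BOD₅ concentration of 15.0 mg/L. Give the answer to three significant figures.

From 1/θ_c = Y·k·S/(K_s + S) − k_d: Y·k·S/(K_s+S) = 0.704 × 4.64 × 15.0 / (52.4 + 15.0) = 0.7270 d⁻¹.
θ_c = 1/(μ − k_d) = 1/(0.7270 − 0.0987) = 1/0.6283 = 1.592 d.

θ_c ≈ 1.59 d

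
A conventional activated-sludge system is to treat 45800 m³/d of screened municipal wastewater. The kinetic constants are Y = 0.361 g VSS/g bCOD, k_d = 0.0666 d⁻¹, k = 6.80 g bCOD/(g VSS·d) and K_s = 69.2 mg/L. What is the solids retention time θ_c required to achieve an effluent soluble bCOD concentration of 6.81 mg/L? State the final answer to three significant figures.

θ_c ≈ 6.52 d

Specific growth rate at S = 6.81 mg/L: μ = YkS/(K_s+S) = 0.361·6.80·6.81/(69.2+6.81) = 0.2199 d⁻¹.
θ_c = 1/(μ − k_d) = 1/(0.2199 − 0.0666) = 1/0.1533 = 6.522 d.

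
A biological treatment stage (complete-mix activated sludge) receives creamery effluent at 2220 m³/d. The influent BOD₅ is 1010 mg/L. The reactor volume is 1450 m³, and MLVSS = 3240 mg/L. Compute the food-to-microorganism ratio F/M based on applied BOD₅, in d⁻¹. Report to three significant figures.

F/M ≈ 0.477 d⁻¹

Food-to-microorganism ratio F/M = Q S₀ / (V X) = 2220 × 1010 / (1450 × 3240) = 0.4773 d⁻¹.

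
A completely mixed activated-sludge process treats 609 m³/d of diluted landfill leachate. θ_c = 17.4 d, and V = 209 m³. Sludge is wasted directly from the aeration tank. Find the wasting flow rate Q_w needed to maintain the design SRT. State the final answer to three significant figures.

Wasting from the aeration tank: Q_w = V / θ_c = 209.0 / 17.4 = 12.01 m³/d.

Q_w ≈ 12.0 m³/d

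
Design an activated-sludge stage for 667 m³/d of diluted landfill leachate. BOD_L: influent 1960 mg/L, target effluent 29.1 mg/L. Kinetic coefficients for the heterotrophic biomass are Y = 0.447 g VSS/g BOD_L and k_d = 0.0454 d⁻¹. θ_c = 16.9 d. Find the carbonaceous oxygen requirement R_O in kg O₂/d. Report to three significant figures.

Correct the yield for decay: Y_obs = Y/(1 + k_d θ_c) = 0.447 / (1 + 0.0454 × 16.9) = 0.447 / 1.767 = 0.2529.
Mass of BOD_L removed per day: Q(S₀ − S) = 667 × 1931 g/m³ = 1288 kg/d.
Net sludge production P_X = 0.2529 × 1288 = 325.8 kg VSS/d.
R_O = Q·ΔS − 1.42 P_X = 1288 − 462.6 = 825.3 kg O₂/d.

R_O ≈ 825 kg O₂/d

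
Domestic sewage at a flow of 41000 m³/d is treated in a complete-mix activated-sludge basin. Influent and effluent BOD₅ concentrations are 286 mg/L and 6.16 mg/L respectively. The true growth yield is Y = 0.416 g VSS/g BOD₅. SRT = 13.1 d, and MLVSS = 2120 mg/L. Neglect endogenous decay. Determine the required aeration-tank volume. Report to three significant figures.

V·X = Y·Q·ΔS·θ_c gives V = 0.416 × 41000 × (286 − 6.16) × 13.1 / 2120 = 29493 m³.

V ≈ 29500 m³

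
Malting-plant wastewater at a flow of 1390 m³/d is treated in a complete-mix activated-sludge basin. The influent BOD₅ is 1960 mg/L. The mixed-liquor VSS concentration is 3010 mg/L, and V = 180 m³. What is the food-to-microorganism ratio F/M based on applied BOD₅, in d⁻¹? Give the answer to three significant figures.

F/M = Q·S₀ / (V·X) = 1390 × 1960 / (180.0 × 3010) = 5.028 g BOD₅·(g VSS·d)⁻¹.

F/M ≈ 5.03 d⁻¹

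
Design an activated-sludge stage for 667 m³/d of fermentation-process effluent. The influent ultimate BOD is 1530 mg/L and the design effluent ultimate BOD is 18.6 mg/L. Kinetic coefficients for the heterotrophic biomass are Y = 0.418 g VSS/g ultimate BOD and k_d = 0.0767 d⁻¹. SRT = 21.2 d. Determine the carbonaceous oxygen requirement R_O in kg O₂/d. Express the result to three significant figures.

Correct the yield for decay: Y_obs = Y/(1 + k_d θ_c) = 0.418 / (1 + 0.0767 × 21.2) = 0.418 / 2.626 = 0.1592.
Q·(S₀ − S) = 667 × (1530 − 18.6) × 10⁻³ = 1008 kg/d removed.
Net sludge production P_X = 0.1592 × 1008 = 160.5 kg VSS/d.
R_O = Q·(S₀ − S) − 1.42·P_X = 1008 − 1.42 × 160.5 = 780.2 kg O₂/d.

R_O ≈ 780 kg O₂/d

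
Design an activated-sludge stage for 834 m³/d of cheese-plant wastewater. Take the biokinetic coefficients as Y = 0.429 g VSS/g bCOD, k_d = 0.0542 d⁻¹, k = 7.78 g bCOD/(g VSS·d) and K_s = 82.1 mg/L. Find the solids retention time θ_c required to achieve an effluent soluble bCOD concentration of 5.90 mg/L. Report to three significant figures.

θ_c ≈ 5.90 d

At the target effluent, Y k S/(K_s+S) = 0.429×7.78×5.90/88.00 = 0.2238 d⁻¹.
θ_c = 1/(μ − k_d) = 1/(0.2238 − 0.0542) = 1/0.1696 = 5.897 d.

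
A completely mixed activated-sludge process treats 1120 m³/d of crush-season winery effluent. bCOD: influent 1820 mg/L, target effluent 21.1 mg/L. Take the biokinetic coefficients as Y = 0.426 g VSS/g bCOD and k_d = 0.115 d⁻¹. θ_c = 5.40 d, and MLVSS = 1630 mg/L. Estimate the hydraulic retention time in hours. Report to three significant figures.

τ ≈ 37.6 h

From the SRT design equation V = Y Q (S₀−S) θ_c / [X (1 + k_d θ_c)] = 0.426 × 1120 × (1820 − 21.1) × 5.40 / [1630 × (1 + 0.115 × 5.40)] = 4.63×10^6 / 2642 = 1754 m³.
HRT = V/Q = 1754 m³ / 1120 m³·d⁻¹ = 1.566 d × 24 = 37.59 h.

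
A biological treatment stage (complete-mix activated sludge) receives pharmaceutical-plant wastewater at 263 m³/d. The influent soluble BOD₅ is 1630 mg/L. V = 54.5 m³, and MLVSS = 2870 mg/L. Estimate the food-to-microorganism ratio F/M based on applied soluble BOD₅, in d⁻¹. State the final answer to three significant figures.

F/M = applied load / biomass = Q·S₀/(V·X) = 263 × 1630 / (54.50 × 2870) = 2.741 d⁻¹.

F/M ≈ 2.74 d⁻¹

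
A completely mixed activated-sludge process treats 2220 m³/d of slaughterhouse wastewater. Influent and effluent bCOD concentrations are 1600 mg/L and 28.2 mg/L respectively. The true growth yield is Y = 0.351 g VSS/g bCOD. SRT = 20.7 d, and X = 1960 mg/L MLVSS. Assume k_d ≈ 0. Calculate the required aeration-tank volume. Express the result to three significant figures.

With k_d = 0 the design equation reduces to V = Y Q (S₀−S) θ_c / X = 0.351 × 2220 × (1600 − 28.2) × 20.7 / 1960 = 12935 m³.

V ≈ 12900 m³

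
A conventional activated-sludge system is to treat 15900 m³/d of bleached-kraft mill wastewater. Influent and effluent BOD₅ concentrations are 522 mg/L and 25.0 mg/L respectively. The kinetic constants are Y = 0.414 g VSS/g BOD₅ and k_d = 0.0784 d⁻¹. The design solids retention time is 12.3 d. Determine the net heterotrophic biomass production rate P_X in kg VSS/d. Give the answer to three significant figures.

P_X ≈ 1670 kg VSS/d

Observed yield with endogenous decay: Y_obs = Y / (1 + k_d·θ_c) = 0.414 / (1 + 0.0784 × 12.3) = 0.414 / 1.964 = 0.2108 g VSS/g BOD₅.
ΔS = 522 − 25.0 = 497.0 mg/L, so the substrate removal rate is 15900 × 497.0/1000 = 7902 kg BOD₅/d.
P_X = Y_obs · Q(S₀ − S) = 0.2108 × 7902 = 1665 kg VSS/d.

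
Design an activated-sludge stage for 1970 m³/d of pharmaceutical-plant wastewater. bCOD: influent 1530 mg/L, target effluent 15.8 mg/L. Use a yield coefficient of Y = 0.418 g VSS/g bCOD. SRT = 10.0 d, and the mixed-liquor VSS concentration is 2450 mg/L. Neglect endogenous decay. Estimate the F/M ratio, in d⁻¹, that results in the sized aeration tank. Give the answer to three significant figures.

F/M ≈ 0.242 d⁻¹

With k_d = 0 the design equation reduces to V = Y Q (S₀−S) θ_c / X = 0.418 × 1970 × (1530 − 15.8) × 10.0 / 2450 = 5089 m³.
Food-to-microorganism ratio F/M = Q S₀ / (V X) = 1970 × 1530 / (5089 × 2450) = 0.2417 d⁻¹.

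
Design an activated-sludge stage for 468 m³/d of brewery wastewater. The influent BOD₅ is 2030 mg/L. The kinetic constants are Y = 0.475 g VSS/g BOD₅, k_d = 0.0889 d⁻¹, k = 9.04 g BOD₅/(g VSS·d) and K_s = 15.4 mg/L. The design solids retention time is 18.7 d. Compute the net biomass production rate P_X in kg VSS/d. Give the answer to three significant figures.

P_X ≈ 169 kg VSS/d

From the Monod/SRT balance for a CMAS, S = K_s·(1+k_d θ_c)/[θ_c·(Y k − k_d) − 1] = 15.4 × (1 + 0.0889 × 18.7) / [18.7 × (0.475 × 9.04 − 0.0889) − 1] = 41.00 / 77.64 = 0.5281 mg/L.
Observed yield with endogenous decay: Y_obs = Y / (1 + k_d·θ_c) = 0.475 / (1 + 0.0889 × 18.7) = 0.475 / 2.662 = 0.1784 g VSS/g BOD₅.
Mass of BOD₅ removed per day: Q(S₀ − S) = 468 × 2029 g/m³ = 949.8 kg/d.
So the net sludge growth is P_X = 0.1784 × 949.8 = 169.5 kg VSS/d.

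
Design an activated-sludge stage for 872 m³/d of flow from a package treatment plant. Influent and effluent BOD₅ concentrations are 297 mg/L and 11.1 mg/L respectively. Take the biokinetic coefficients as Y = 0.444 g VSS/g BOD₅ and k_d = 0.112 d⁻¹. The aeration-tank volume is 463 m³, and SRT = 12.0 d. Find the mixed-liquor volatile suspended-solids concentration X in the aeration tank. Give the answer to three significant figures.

X ≈ 1220 mg/L

X = Y·Q·ΔS·θ_c / [V·(1 + k_d θ_c)] = 0.444 × 872 × (297 − 11.1) × 12.0 / [463 × (1 + 0.112 × 12.0)] = 1224 mg/L.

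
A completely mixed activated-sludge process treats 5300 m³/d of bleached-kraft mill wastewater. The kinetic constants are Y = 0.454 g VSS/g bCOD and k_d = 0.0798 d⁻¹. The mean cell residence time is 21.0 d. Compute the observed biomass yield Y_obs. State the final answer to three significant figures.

Y_obs ≈ 0.170 g VSS/g bCOD

Observed yield with endogenous decay: Y_obs = Y / (1 + k_d·θ_c) = 0.454 / (1 + 0.0798 × 21.0) = 0.454 / 2.676 = 0.1697 g VSS/g bCOD.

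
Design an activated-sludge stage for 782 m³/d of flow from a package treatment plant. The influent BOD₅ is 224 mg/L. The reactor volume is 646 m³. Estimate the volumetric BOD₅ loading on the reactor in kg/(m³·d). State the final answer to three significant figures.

L_v = Q S₀ / V = 782 × 224 × 10⁻³ / 646.0 = 0.2712 kg/(m³·d).

L_v ≈ 0.271 kg BOD₅/(m³·d)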